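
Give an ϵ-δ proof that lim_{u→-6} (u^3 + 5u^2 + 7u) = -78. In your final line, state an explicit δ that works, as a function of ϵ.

δ = min(1, ϵ/69)

Let ϵ > 0 be given. We want δ > 0 such that 0 < |u + 6| < δ implies |(u^3 + 5u^2 + 7u) + 78| < ϵ.
(u^3 + 5u^2 + 7u) + 78 = u^3 + 5u^2 + 7u + 78 = (u + 6)(u^2 - u + 13).
So |(u^3 + 5u^2 + 7u) + 78| = |u + 6|·|u^2 - u + 13|.
Require δ ≤ 1. Then |u + 6| < 1 gives |u| < 7, and by the triangle inequality |u^2 - u + 13| ≤ 7^2 + 7 + 13 = 69.
Hence |(u^3 + 5u^2 + 7u) + 78| ≤ 69|u + 6| < ϵ provided |u + 6| < ϵ/69.
Take δ = min(1, ϵ/69). Then 0 < |u + 6| < δ gives both |u + 6| < 1 and |u + 6| < ϵ/69, so |(u^3 + 5u^2 + 7u) + 78| < ϵ.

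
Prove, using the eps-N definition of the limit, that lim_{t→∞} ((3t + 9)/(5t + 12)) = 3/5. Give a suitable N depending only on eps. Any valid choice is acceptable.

N = (9/25)/eps

Let eps > 0 be given. We seek N > 0 such that t > N implies |(3t + 9)/(5t + 12) − (3/5)| < eps.
(3t + 9)/(5t + 12) − (3/5) = (5(3t + 9) − 3(5t + 12)) / (5(5t + 12)) = 9/(5(5t + 12)).
For t > 0 we have 5t + 12 > 5t, so |(3t + 9)/(5t + 12) − (3/5)| = 9/(5(5t + 12)) < 9/(5·5t) = (9/25)/t.
Thus |(3t + 9)/(5t + 12) − (3/5)| < eps whenever t > (9/25)/eps.
Take N = (9/25)/eps. If t > N then |(3t + 9)/(5t + 12) − (3/5)| < (9/25)/t < eps.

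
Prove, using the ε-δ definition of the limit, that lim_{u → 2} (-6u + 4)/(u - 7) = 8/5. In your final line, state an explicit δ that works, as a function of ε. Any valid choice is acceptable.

δ = min(5/2, (25/76)ε)

Let ε > 0 be given. We want δ > 0 with 0 < |u − 2| < δ ⇒ |(-6u + 4)/(u - 7) − (8/5)| < ε.
Combining over a common denominator, (-6u + 4)/(u - 7) − (8/5) = [(-6u + 4)·(-5) − (-8)·(u - 7)] / [(-5)·(u - 7)] = 38(u − 2) / ((-5)(u - 7)).
So |(-6u + 4)/(u - 7) − (8/5)| = 38|u − 2| / (5·|u − 7|).
Restrict δ ≤ 5/2. Then |u − 2| < 5/2 gives |u − 7| = |(u − 2) + (-5)| ≥ 5 − 5/2 = 5/2.
Hence |(-6u + 4)/(u - 7) − (8/5)| < 38|u − 2|/(5·(5/2)) = (76/25)|u − 2|, which is < ε once |u − 2| < (25/76)ε.
Take δ = min(5/2, (25/76)ε). Then 0 < |u − 2| < δ forces both bounds, so |(-6u + 4)/(u - 7) − (8/5)| < ε.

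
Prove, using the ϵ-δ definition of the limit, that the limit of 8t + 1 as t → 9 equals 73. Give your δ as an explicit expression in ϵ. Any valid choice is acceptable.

δ = ϵ/8

Fix ϵ > 0. We need δ > 0 so that 0 < |t − 9| < δ implies |(8t + 1) − 73| < ϵ.
Since (8t + 1) − 73 = 8(t − 9), we have |(8t + 1) − 73| = 8|t − 9|.
Thus it suffices that |t − 9| < ϵ/8.
Take δ = ϵ/8. If 0 < |t − 9| < δ then |(8t + 1) − 73| = 8|t − 9| < 8·(ϵ/8) = ϵ.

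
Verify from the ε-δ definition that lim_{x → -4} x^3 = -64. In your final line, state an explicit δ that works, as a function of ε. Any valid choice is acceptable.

Fix ε > 0. We seek δ > 0 with 0 < |x + 4| < δ ⇒ |x^3 + 64| < ε.
Factor: x^3 + 64 = (x + 4)(x^2 - 4x + 16), so |x^3 + 64| = |x + 4|·|x^2 - 4x + 16|.
Restrict δ ≤ 2. Then |x + 4| < 2 gives |x| < 6, so by the triangle inequality |x^2 - 4x + 16| ≤ 6^2 + 4·6 + 16 = 76.
Hence |x^3 + 64| ≤ 76|x + 4|, which is < ε once |x + 4| < ε/76.
Take δ = min(2, ε/76). If 0 < |x + 4| < δ then both bounds hold and |x^3 + 64| ≤ 76|x + 4| < 76·(ε/76) = ε.

δ = min(2, ε/76)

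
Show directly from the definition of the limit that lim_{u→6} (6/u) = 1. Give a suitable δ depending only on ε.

Suppose ε > 0. We seek δ > 0 such that 0 < |u − 6| < δ implies |6/u − 1| < ε.
|6/u − 1| = 6·|6 − u|/(6·|u|) = 6|u − 6|/(6|u|).
Require δ ≤ 3 so that |u| > 6 − 3 = 3, hence 6|u| > 18.
Then |6/u − 1| < 6|u − 6|/18, which is < ε when |u − 6| < 3ε.
Take δ = min(3, 3ε). Then 0 < |u − 6| < δ gives both |u − 6| < 3 and |u − 6| < 3ε, so |6/u − 1| < ε.

δ = min(3, 3ε)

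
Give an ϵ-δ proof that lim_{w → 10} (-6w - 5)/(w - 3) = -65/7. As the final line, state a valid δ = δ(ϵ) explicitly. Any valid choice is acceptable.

δ = min(7/2, (49/46)ϵ)

Suppose ϵ > 0. We want δ > 0 with 0 < |w − 10| < δ ⇒ |(-6w - 5)/(w - 3) + 65/7| < ϵ.
Combining over a common denominator, (-6w - 5)/(w - 3) + 65/7 = [(-6w - 5)·7 − (-65)·(w - 3)] / [7·(w - 3)] = 23(w − 10) / (7(w - 3)).
So |(-6w - 5)/(w - 3) + 65/7| = 23|w − 10| / (7·|w − 3|).
Restrict δ ≤ 7/2. Then |w − 10| < 7/2 gives |w − 3| = |(w − 10) + 7| ≥ 7 − 7/2 = 7/2.
Hence |(-6w - 5)/(w - 3) + 65/7| < 23|w − 10|/(7·(7/2)) = (46/49)|w − 10|, which is < ϵ once |w − 10| < (49/46)ϵ.
Take δ = min(7/2, (49/46)ϵ). Then 0 < |w − 10| < δ forces both bounds, so |(-6w - 5)/(w - 3) + 65/7| < ϵ.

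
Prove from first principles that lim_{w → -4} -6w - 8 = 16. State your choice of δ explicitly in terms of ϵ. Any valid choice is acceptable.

Fix ϵ > 0. We need δ > 0 so that 0 < |w + 4| < δ implies |(-6w - 8) − 16| < ϵ.
|(-6w - 8) − 16| = |-6w - 24| = 6|w + 4|.
So 6|w + 4| < ϵ exactly when |w + 4| < ϵ/6.
Take δ = ϵ/6. If 0 < |w + 4| < δ then |(-6w - 8) − 16| = 6|w + 4| < 6·(ϵ/6) = ϵ.

δ = ϵ/6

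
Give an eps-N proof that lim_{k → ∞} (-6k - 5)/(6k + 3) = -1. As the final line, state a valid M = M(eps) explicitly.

M = (1/3)/eps

Suppose eps > 0. For k ≥ 1, |(-6k - 5)/(6k + 3) + 1| = |-12|/(6(6k + 3)) = 12/(6(6k + 3)).
Since 6k + 3 ≥ 6k for k ≥ 1, this is ≤ 12/(6·6k) = (1/3)/k.
So |(-6k - 5)/(6k + 3) + 1| < eps whenever k > (1/3)/eps.
Take M = (1/3)/eps. If k > M then |(-6k - 5)/(6k + 3) + 1| ≤ (1/3)/k < eps.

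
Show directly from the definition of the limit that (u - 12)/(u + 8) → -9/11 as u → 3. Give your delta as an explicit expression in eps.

delta = min(11/2, (121/40)eps)

Let eps > 0 be given. We want delta > 0 with 0 < |u − 3| < delta ⇒ |(u - 12)/(u + 8) + 9/11| < eps.
Combining over a common denominator, (u - 12)/(u + 8) + 9/11 = [(u - 12)·11 − (-9)·(u + 8)] / [11·(u + 8)] = 20(u − 3) / (11(u + 8)).
So |(u - 12)/(u + 8) + 9/11| = 20|u − 3| / (11·|u + 8|).
Restrict delta ≤ 11/2. Then |u − 3| < 11/2 gives |u + 8| = |(u − 3) + 11| ≥ 11 − 11/2 = 11/2.
Hence |(u - 12)/(u + 8) + 9/11| < 20|u − 3|/(11·(11/2)) = (40/121)|u − 3|, which is < eps once |u − 3| < (121/40)eps.
Take delta = min(11/2, (121/40)eps). Then 0 < |u − 3| < delta forces both bounds, so |(u - 12)/(u + 8) + 9/11| < eps.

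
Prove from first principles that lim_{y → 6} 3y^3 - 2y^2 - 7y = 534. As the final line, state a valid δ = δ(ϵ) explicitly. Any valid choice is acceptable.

δ = min(2, ϵ/409)

Let ϵ > 0. We want δ > 0 such that 0 < |y − 6| < δ implies |(3y^3 - 2y^2 - 7y) − 534| < ϵ.
(3y^3 - 2y^2 - 7y) − 534 = 3y^3 - 2y^2 - 7y - 534 = (y − 6)(3y^2 + 16y + 89).
So |(3y^3 - 2y^2 - 7y) − 534| = |y − 6|·|3y^2 + 16y + 89|.
Require δ ≤ 2. Then |y − 6| < 2 gives |y| < 8, and by the triangle inequality |3y^2 + 16y + 89| ≤ 3·8^2 + 16·8 + 89 = 409.
Hence |(3y^3 - 2y^2 - 7y) − 534| ≤ 409|y − 6| < ϵ provided |y − 6| < ϵ/409.
Take δ = min(2, ϵ/409). Then 0 < |y − 6| < δ gives both |y − 6| < 2 and |y − 6| < ϵ/409, so |(3y^3 - 2y^2 - 7y) − 534| < ϵ.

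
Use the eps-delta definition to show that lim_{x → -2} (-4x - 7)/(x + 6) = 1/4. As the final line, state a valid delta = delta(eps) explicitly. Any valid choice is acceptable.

delta = min(2, (8/17)eps)

Let eps > 0 be given. We want delta > 0 with 0 < |x + 2| < delta ⇒ |(-4x - 7)/(x + 6) − (1/4)| < eps.
Combining over a common denominator, (-4x - 7)/(x + 6) − (1/4) = [(-4x - 7)·4 − 1·(x + 6)] / [4·(x + 6)] = -17(x + 2) / (4(x + 6)).
So |(-4x - 7)/(x + 6) − (1/4)| = 17|x + 2| / (4·|x + 6|).
Require delta ≤ 2, so |x + 6| ≥ |4| − |x + 2| > 4 − 2 = 2.
Hence |(-4x - 7)/(x + 6) − (1/4)| < 17|x + 2|/(4·2) = (17/8)|x + 2|, which is < eps once |x + 2| < (8/17)eps.
Take delta = min(2, (8/17)eps). Then 0 < |x + 2| < delta forces both bounds, so |(-4x - 7)/(x + 6) − (1/4)| < eps.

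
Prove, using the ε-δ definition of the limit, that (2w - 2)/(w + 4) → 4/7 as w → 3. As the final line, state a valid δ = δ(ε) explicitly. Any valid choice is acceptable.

Let ε > 0. We want δ > 0 with 0 < |w − 3| < δ ⇒ |(2w - 2)/(w + 4) − (4/7)| < ε.
Combining over a common denominator, (2w - 2)/(w + 4) − (4/7) = [(2w - 2)·7 − 4·(w + 4)] / [7·(w + 4)] = 10(w − 3) / (7(w + 4)).
So |(2w - 2)/(w + 4) − (4/7)| = 10|w − 3| / (7·|w + 4|).
Require δ ≤ 7/2, so |w + 4| ≥ |7| − |w − 3| > 7 − 7/2 = 7/2.
Hence |(2w - 2)/(w + 4) − (4/7)| < 10|w − 3|/(7·(7/2)) = (20/49)|w − 3|, which is < ε once |w − 3| < (49/20)ε.
Take δ = min(7/2, (49/20)ε). Then 0 < |w − 3| < δ forces both bounds, so |(2w - 2)/(w + 4) − (4/7)| < ε.

δ = min(7/2, (49/20)ε)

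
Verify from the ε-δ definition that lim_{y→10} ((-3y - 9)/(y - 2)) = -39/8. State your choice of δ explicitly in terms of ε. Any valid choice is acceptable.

δ = min(4, (32/15)ε)

Let ε > 0 be given. We want δ > 0 with 0 < |y − 10| < δ ⇒ |(-3y - 9)/(y - 2) + 39/8| < ε.
Combining over a common denominator, (-3y - 9)/(y - 2) + 39/8 = [(-3y - 9)·8 − (-39)·(y - 2)] / [8·(y - 2)] = 15(y − 10) / (8(y - 2)).
So |(-3y - 9)/(y - 2) + 39/8| = 15|y − 10| / (8·|y − 2|).
Require δ ≤ 4, so |y − 2| ≥ |8| − |y − 10| > 8 − 4 = 4.
Hence |(-3y - 9)/(y - 2) + 39/8| < 15|y − 10|/(8·4) = (15/32)|y − 10|, which is < ε once |y − 10| < (32/15)ε.
Take δ = min(4, (32/15)ε). Then 0 < |y − 10| < δ forces both bounds, so |(-3y - 9)/(y - 2) + 39/8| < ε.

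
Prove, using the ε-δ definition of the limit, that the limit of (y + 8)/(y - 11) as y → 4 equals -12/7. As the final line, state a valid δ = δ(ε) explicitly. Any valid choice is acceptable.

Fix ε > 0. We want δ > 0 with 0 < |y − 4| < δ ⇒ |(y + 8)/(y - 11) + 12/7| < ε.
Combining over a common denominator, (y + 8)/(y - 11) + 12/7 = [(y + 8)·(-7) − 12·(y - 11)] / [(-7)·(y - 11)] = -19(y − 4) / ((-7)(y - 11)).
So |(y + 8)/(y - 11) + 12/7| = 19|y − 4| / (7·|y − 11|).
Require δ ≤ 7/2, so |y − 11| ≥ |-7| − |y − 4| > 7 − 7/2 = 7/2.
Hence |(y + 8)/(y - 11) + 12/7| < 19|y − 4|/(7·(7/2)) = (38/49)|y − 4|, which is < ε once |y − 4| < (49/38)ε.
Take δ = min(7/2, (49/38)ε). Then 0 < |y − 4| < δ forces both bounds, so |(y + 8)/(y - 11) + 12/7| < ε.

δ = min(7/2, (49/38)ε)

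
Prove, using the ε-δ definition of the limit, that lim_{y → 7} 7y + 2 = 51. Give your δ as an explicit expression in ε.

Suppose ε > 0. We need δ > 0 so that 0 < |y − 7| < δ implies |(7y + 2) − 51| < ε.
|(7y + 2) − 51| = |7y - 49| = 7|y − 7|.
So 7|y − 7| < ε exactly when |y − 7| < ε/7.
Take δ = ε/7. If 0 < |y − 7| < δ then |(7y + 2) − 51| = 7|y − 7| < 7·(ε/7) = ε.

δ = ε/7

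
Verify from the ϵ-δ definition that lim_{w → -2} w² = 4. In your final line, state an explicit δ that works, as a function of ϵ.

Suppose ϵ > 0. We seek δ > 0 with 0 < |w + 2| < δ ⇒ |w² − 4| < ϵ.
Factor: w² − 4 = (w + 2)(w - 2), so |w² − 4| = |w + 2|·|w - 2|.
Restrict δ ≤ 1. Then |w + 2| < 1 gives |w| < 3, so by the triangle inequality |w - 2| ≤ 3 + 2 = 5.
Hence |w² − 4| ≤ 5|w + 2|, which is < ϵ once |w + 2| < ϵ/5.
Take δ = min(1, ϵ/5). If 0 < |w + 2| < δ then both bounds hold and |w² − 4| ≤ 5|w + 2| < 5·(ϵ/5) = ϵ.

δ = min(1, ϵ/5)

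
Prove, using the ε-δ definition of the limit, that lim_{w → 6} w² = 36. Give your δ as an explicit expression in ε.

δ = min(2, ε/14)

Let ε > 0 be given. We seek δ > 0 with 0 < |w − 6| < δ ⇒ |w² − 36| < ε.
Factor: w² − 36 = (w − 6)(w + 6), so |w² − 36| = |w − 6|·|w + 6|.
Restrict δ ≤ 2. Then |w − 6| < 2 gives |w| < 8, so by the triangle inequality |w + 6| ≤ 8 + 6 = 14.
Hence |w² − 36| ≤ 14|w − 6|, which is < ε once |w − 6| < ε/14.
Take δ = min(2, ε/14). If 0 < |w − 6| < δ then both bounds hold and |w² − 36| ≤ 14|w − 6| < 14·(ε/14) = ε.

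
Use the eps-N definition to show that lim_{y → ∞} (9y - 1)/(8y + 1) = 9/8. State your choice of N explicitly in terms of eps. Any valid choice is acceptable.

N = (17/64)/eps

Let eps > 0 be given. We seek N > 0 such that y > N implies |(9y - 1)/(8y + 1) − (9/8)| < eps.
(9y - 1)/(8y + 1) − (9/8) = (8(9y - 1) − 9(8y + 1)) / (8(8y + 1)) = -17/(8(8y + 1)).
For y > 0 we have 8y + 1 > 8y, so |(9y - 1)/(8y + 1) − (9/8)| = 17/(8(8y + 1)) < 17/(8·8y) = (17/64)/y.
Thus |(9y - 1)/(8y + 1) − (9/8)| < eps whenever y > (17/64)/eps.
Take N = (17/64)/eps. If y > N then |(9y - 1)/(8y + 1) − (9/8)| < (17/64)/y < eps.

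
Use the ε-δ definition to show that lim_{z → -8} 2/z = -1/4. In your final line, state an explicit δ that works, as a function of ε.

δ = min(4, 16ε)

Fix ε > 0. We seek δ > 0 such that 0 < |z + 8| < δ implies |2/z + 1/4| < ε.
|2/z + 1/4| = 2·|-8 − z|/(8·|z|) = 2|z + 8|/(8|z|).
Require δ ≤ 4 so that |z| > 8 − 4 = 4, hence 8|z| > 32.
Then |2/z + 1/4| < 2|z + 8|/32, which is < ε when |z + 8| < 16ε.
Take δ = min(4, 16ε). Then 0 < |z + 8| < δ gives both |z + 8| < 4 and |z + 8| < 16ε, so |2/z + 1/4| < ε.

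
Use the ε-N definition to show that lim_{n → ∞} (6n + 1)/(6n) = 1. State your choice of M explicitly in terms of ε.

Let ε > 0 be given. For n ≥ 1, |(6n + 1)/(6n) − 1| = |6|/(6(6n)) = 6/(6(6n)).
Since 6n ≥ 6n for n ≥ 1, this is ≤ 6/(6·6n) = (1/6)/n.
So |(6n + 1)/(6n) − 1| < ε whenever n > (1/6)/ε.
Take M = (1/6)/ε. If n > M then |(6n + 1)/(6n) − 1| ≤ (1/6)/n < ε.

M = (1/6)/ε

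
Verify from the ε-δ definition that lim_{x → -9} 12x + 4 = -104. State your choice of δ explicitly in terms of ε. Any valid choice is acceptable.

δ = ε/12

Suppose ε > 0. We need δ > 0 so that 0 < |x + 9| < δ implies |(12x + 4) + 104| < ε.
Since (12x + 4) + 104 = 12(x + 9), we have |(12x + 4) + 104| = 12|x + 9|.
So 12|x + 9| < ε exactly when |x + 9| < ε/12.
Choosing δ = ε/12 gives |(12x + 4) + 104| = 12|x + 9| < ε whenever |x + 9| < δ.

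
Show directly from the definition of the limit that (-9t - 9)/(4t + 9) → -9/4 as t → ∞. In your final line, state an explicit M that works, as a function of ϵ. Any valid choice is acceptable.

M = (45/16)/ϵ

Let ϵ > 0. We seek M > 0 such that t > M implies |(-9t - 9)/(4t + 9) + 9/4| < ϵ.
(-9t - 9)/(4t + 9) + 9/4 = (4(-9t - 9) − (-9)(4t + 9)) / (4(4t + 9)) = 45/(4(4t + 9)).
For t > 0 we have 4t + 9 > 4t, so |(-9t - 9)/(4t + 9) + 9/4| = 45/(4(4t + 9)) < 45/(4·4t) = (45/16)/t.
Thus |(-9t - 9)/(4t + 9) + 9/4| < ϵ whenever t > (45/16)/ϵ.
Take M = (45/16)/ϵ. If t > M then |(-9t - 9)/(4t + 9) + 9/4| < (45/16)/t < ϵ.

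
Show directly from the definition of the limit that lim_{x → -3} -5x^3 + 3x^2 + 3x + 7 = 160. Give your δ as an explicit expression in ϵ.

Let ϵ > 0 be given. We want δ > 0 such that 0 < |x + 3| < δ implies |(-5x^3 + 3x^2 + 3x + 7) − 160| < ϵ.
(-5x^3 + 3x^2 + 3x + 7) − 160 = -5x^3 + 3x^2 + 3x - 153 = (x + 3)(-5x^2 + 18x - 51).
So |(-5x^3 + 3x^2 + 3x + 7) − 160| = |x + 3|·|-5x^2 + 18x - 51|.
Assume first that |x + 3| < 1, so |x| < 4. Then |-5x^2 + 18x - 51| ≤ 5·4^2 + 18·4 + 51 = 203.
Hence |(-5x^3 + 3x^2 + 3x + 7) − 160| ≤ 203|x + 3| < ϵ provided |x + 3| < ϵ/203.
Take δ = min(1, ϵ/203). Then 0 < |x + 3| < δ gives both |x + 3| < 1 and |x + 3| < ϵ/203, so |(-5x^3 + 3x^2 + 3x + 7) − 160| < ϵ.

δ = min(1, ϵ/203)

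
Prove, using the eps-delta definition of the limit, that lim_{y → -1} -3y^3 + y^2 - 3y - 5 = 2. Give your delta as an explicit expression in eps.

Fix eps > 0. We want delta > 0 such that 0 < |y + 1| < delta implies |(-3y^3 + y^2 - 3y - 5) − 2| < eps.
(-3y^3 + y^2 - 3y - 5) − 2 = -3y^3 + y^2 - 3y - 7 = (y + 1)(-3y^2 + 4y - 7).
So |(-3y^3 + y^2 - 3y - 5) − 2| = |y + 1|·|-3y^2 + 4y - 7|.
Assume first that |y + 1| < 1, so |y| < 2. Then |-3y^2 + 4y - 7| ≤ 3·2^2 + 4·2 + 7 = 27.
Hence |(-3y^3 + y^2 - 3y - 5) − 2| ≤ 27|y + 1| < eps provided |y + 1| < eps/27.
Choosing delta = min(1, eps/27) ensures both conditions, hence |(-3y^3 + y^2 - 3y - 5) − 2| < eps.

delta = min(1, eps/27)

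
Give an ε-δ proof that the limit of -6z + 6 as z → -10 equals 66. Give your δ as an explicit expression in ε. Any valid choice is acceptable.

δ = ε/6

Suppose ε > 0. We need δ > 0 so that 0 < |z + 10| < δ implies |(-6z + 6) − 66| < ε.
|(-6z + 6) − 66| = |-6z - 60| = 6|z + 10|.
Thus it suffices that |z + 10| < ε/6.
Take δ = ε/6. If 0 < |z + 10| < δ then |(-6z + 6) − 66| = 6|z + 10| < 6·(ε/6) = ε.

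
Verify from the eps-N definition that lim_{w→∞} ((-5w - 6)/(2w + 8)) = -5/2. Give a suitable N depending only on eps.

N = 7/eps

Fix eps > 0. We seek N > 0 such that w > N implies |(-5w - 6)/(2w + 8) + 5/2| < eps.
(-5w - 6)/(2w + 8) + 5/2 = (2(-5w - 6) − (-5)(2w + 8)) / (2(2w + 8)) = 28/(2(2w + 8)).
For w > 0 we have 2w + 8 > 2w, so |(-5w - 6)/(2w + 8) + 5/2| = 28/(2(2w + 8)) < 28/(2·2w) = 7/w.
Thus |(-5w - 6)/(2w + 8) + 5/2| < eps whenever w > 7/eps.
Take N = 7/eps. If w > N then |(-5w - 6)/(2w + 8) + 5/2| < 7/w < eps.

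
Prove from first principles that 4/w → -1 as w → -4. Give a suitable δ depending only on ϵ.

δ = min(2, 2ϵ)

Suppose ϵ > 0. We seek δ > 0 such that 0 < |w + 4| < δ implies |4/w + 1| < ϵ.
|4/w + 1| = 4·|-4 − w|/(4·|w|) = 4|w + 4|/(4|w|).
Require δ ≤ 2 so that |w| > 4 − 2 = 2, hence 4|w| > 8.
Then |4/w + 1| < 4|w + 4|/8, which is < ϵ when |w + 4| < 2ϵ.
Take δ = min(2, 2ϵ). Then 0 < |w + 4| < δ gives both |w + 4| < 2 and |w + 4| < 2ϵ, so |4/w + 1| < ϵ.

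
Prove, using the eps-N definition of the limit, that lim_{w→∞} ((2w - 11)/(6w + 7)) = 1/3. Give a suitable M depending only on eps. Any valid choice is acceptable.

M = (20/9)/eps

Suppose eps > 0. We seek M > 0 such that w > M implies |(2w - 11)/(6w + 7) − (1/3)| < eps.
(2w - 11)/(6w + 7) − (1/3) = (6(2w - 11) − 2(6w + 7)) / (6(6w + 7)) = -80/(6(6w + 7)).
For w > 0 we have 6w + 7 > 6w, so |(2w - 11)/(6w + 7) − (1/3)| = 80/(6(6w + 7)) < 80/(6·6w) = (20/9)/w.
Thus |(2w - 11)/(6w + 7) − (1/3)| < eps whenever w > (20/9)/eps.
Take M = (20/9)/eps. If w > M then |(2w - 11)/(6w + 7) − (1/3)| < (20/9)/w < eps.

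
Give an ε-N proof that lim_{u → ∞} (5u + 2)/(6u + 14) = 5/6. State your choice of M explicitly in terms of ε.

M = (29/18)/ε

Let ε > 0. We seek M > 0 such that u > M implies |(5u + 2)/(6u + 14) − (5/6)| < ε.
(5u + 2)/(6u + 14) − (5/6) = (6(5u + 2) − 5(6u + 14)) / (6(6u + 14)) = -58/(6(6u + 14)).
For u > 0 we have 6u + 14 > 6u, so |(5u + 2)/(6u + 14) − (5/6)| = 58/(6(6u + 14)) < 58/(6·6u) = (29/18)/u.
Thus |(5u + 2)/(6u + 14) − (5/6)| < ε whenever u > (29/18)/ε.
Take M = (29/18)/ε. If u > M then |(5u + 2)/(6u + 14) − (5/6)| < (29/18)/u < ε.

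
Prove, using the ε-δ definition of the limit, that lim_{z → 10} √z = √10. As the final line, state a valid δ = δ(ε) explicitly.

Suppose ε > 0. We want δ > 0 such that 0 < |z − 10| < δ implies |√z − √10| < ε.
Rationalise: √z − √10 = (z − 10)/(√z + √10), so |√z − √10| = |z − 10|/(√z + √10).
Restrict δ ≤ 10 so that |z − 10| < 10 forces z > 0, and then √z + √10 > √10.
Hence |√z − √10| < |z − 10|/√10, which is < ε once |z − 10| < √10·ε.
Take δ = min(10, √10·ε). If 0 < |z − 10| < δ then z > 0 and |√z − √10| < |z − 10|/√10 < ε.

δ = min(10, √10·ε)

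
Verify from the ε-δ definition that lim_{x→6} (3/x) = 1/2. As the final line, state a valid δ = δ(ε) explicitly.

Let ε > 0. We seek δ > 0 such that 0 < |x − 6| < δ implies |3/x − (1/2)| < ε.
|3/x − (1/2)| = 3·|6 − x|/(6·|x|) = 3|x − 6|/(6|x|).
Require δ ≤ 3 so that |x| > 6 − 3 = 3, hence 6|x| > 18.
Then |3/x − (1/2)| < 3|x − 6|/18, which is < ε when |x − 6| < 6ε.
Take δ = min(3, 6ε). Then 0 < |x − 6| < δ gives both |x − 6| < 3 and |x − 6| < 6ε, so |3/x − (1/2)| < ε.

δ = min(3, 6ε)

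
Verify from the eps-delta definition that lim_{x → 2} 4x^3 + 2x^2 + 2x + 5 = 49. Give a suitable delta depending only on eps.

delta = min(1, eps/88)

Suppose eps > 0. We want delta > 0 such that 0 < |x − 2| < delta implies |(4x^3 + 2x^2 + 2x + 5) − 49| < eps.
(4x^3 + 2x^2 + 2x + 5) − 49 = 4x^3 + 2x^2 + 2x - 44 = (x − 2)(4x^2 + 10x + 22).
So |(4x^3 + 2x^2 + 2x + 5) − 49| = |x − 2|·|4x^2 + 10x + 22|.
Require delta ≤ 1. Then |x − 2| < 1 gives |x| < 3, and by the triangle inequality |4x^2 + 10x + 22| ≤ 4·3^2 + 10·3 + 22 = 88.
Hence |(4x^3 + 2x^2 + 2x + 5) − 49| ≤ 88|x − 2| < eps provided |x − 2| < eps/88.
Take delta = min(1, eps/88). Then 0 < |x − 2| < delta gives both |x − 2| < 1 and |x − 2| < eps/88, so |(4x^3 + 2x^2 + 2x + 5) − 49| < eps.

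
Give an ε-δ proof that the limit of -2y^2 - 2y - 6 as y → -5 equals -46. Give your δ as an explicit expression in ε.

δ = min(1, ε/20)

Let ε > 0. We want δ > 0 such that 0 < |y + 5| < δ implies |(-2y^2 - 2y - 6) + 46| < ε.
(-2y^2 - 2y - 6) + 46 = -2y^2 - 2y + 40 = (y + 5)(-2y + 8).
So |(-2y^2 - 2y - 6) + 46| = |y + 5|·|-2y + 8|.
Require δ ≤ 1. Then |y + 5| < 1 gives |y| < 6, and by the triangle inequality |-2y + 8| ≤ 2·6 + 8 = 20.
Hence |(-2y^2 - 2y - 6) + 46| ≤ 20|y + 5| < ε provided |y + 5| < ε/20.
Take δ = min(1, ε/20). Then 0 < |y + 5| < δ gives both |y + 5| < 1 and |y + 5| < ε/20, so |(-2y^2 - 2y - 6) + 46| < ε.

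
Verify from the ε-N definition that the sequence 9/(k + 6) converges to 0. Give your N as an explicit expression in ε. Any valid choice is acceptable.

N = 9/ε

Suppose ε > 0. For k ≥ 1, |9/(k + 6) − 0| = 9/(k + 6) ≤ 9/k.
We need 9/k < ε, i.e. k > 9/ε.
Take N = 9/ε. If k > N then |9/(k + 6)| ≤ 9/k < ε.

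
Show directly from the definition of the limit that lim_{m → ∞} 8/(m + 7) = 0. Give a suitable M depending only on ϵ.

Fix ϵ > 0. For m ≥ 1, |8/(m + 7) − 0| = 8/(m + 7) ≤ 8/m.
We need 8/m < ϵ, i.e. m > 8/ϵ.
Take M = 8/ϵ. If m > M then |8/(m + 7)| ≤ 8/m < ϵ.

M = 8/ϵ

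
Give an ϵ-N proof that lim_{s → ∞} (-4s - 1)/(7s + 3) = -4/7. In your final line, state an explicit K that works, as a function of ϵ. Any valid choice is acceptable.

K = (5/49)/ϵ

Suppose ϵ > 0. We seek K > 0 such that s > K implies |(-4s - 1)/(7s + 3) + 4/7| < ϵ.
(-4s - 1)/(7s + 3) + 4/7 = (7(-4s - 1) − (-4)(7s + 3)) / (7(7s + 3)) = 5/(7(7s + 3)).
For s > 0 we have 7s + 3 > 7s, so |(-4s - 1)/(7s + 3) + 4/7| = 5/(7(7s + 3)) < 5/(7·7s) = (5/49)/s.
Thus |(-4s - 1)/(7s + 3) + 4/7| < ϵ whenever s > (5/49)/ϵ.
Take K = (5/49)/ϵ. If s > K then |(-4s - 1)/(7s + 3) + 4/7| < (5/49)/s < ϵ.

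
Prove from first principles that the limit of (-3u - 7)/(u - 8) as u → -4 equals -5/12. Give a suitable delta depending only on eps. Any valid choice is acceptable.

delta = min(6, (72/31)eps)

Let eps > 0. We want delta > 0 with 0 < |u + 4| < delta ⇒ |(-3u - 7)/(u - 8) + 5/12| < eps.
Combining over a common denominator, (-3u - 7)/(u - 8) + 5/12 = [(-3u - 7)·(-12) − 5·(u - 8)] / [(-12)·(u - 8)] = 31(u + 4) / ((-12)(u - 8)).
So |(-3u - 7)/(u - 8) + 5/12| = 31|u + 4| / (12·|u − 8|).
Restrict delta ≤ 6. Then |u + 4| < 6 gives |u − 8| = |(u + 4) + (-12)| ≥ 12 − 6 = 6.
Hence |(-3u - 7)/(u - 8) + 5/12| < 31|u + 4|/(12·6) = (31/72)|u + 4|, which is < eps once |u + 4| < (72/31)eps.
Take delta = min(6, (72/31)eps). Then 0 < |u + 4| < delta forces both bounds, so |(-3u - 7)/(u - 8) + 5/12| < eps.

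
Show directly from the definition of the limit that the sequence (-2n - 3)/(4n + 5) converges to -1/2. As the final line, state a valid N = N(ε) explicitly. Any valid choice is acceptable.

Let ε > 0 be given. For n ≥ 1, |(-2n - 3)/(4n + 5) + 1/2| = |-2|/(4(4n + 5)) = 2/(4(4n + 5)).
Since 4n + 5 ≥ 4n for n ≥ 1, this is ≤ 2/(4·4n) = (1/8)/n.
So |(-2n - 3)/(4n + 5) + 1/2| < ε whenever n > (1/8)/ε.
Take N = (1/8)/ε. If n > N then |(-2n - 3)/(4n + 5) + 1/2| ≤ (1/8)/n < ε.

N = (1/8)/ε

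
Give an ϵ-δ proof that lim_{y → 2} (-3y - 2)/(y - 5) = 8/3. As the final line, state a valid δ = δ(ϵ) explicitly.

δ = min(3/2, (9/34)ϵ)

Fix ϵ > 0. We want δ > 0 with 0 < |y − 2| < δ ⇒ |(-3y - 2)/(y - 5) − (8/3)| < ϵ.
Combining over a common denominator, (-3y - 2)/(y - 5) − (8/3) = [(-3y - 2)·(-3) − (-8)·(y - 5)] / [(-3)·(y - 5)] = 17(y − 2) / ((-3)(y - 5)).
So |(-3y - 2)/(y - 5) − (8/3)| = 17|y − 2| / (3·|y − 5|).
Require δ ≤ 3/2, so |y − 5| ≥ |-3| − |y − 2| > 3 − 3/2 = 3/2.
Hence |(-3y - 2)/(y - 5) − (8/3)| < 17|y − 2|/(3·(3/2)) = (34/9)|y − 2|, which is < ϵ once |y − 2| < (9/34)ϵ.
Take δ = min(3/2, (9/34)ϵ). Then 0 < |y − 2| < δ forces both bounds, so |(-3y - 2)/(y - 5) − (8/3)| < ϵ.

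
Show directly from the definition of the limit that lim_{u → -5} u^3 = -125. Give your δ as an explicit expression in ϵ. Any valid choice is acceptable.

Let ϵ > 0. We seek δ > 0 with 0 < |u + 5| < δ ⇒ |u^3 + 125| < ϵ.
Factor: u^3 + 125 = (u + 5)(u^2 - 5u + 25), so |u^3 + 125| = |u + 5|·|u^2 - 5u + 25|.
Impose δ ≤ 2 so that |u| < 7; then |u^2 - 5u + 25| ≤ 109.
Hence |u^3 + 125| ≤ 109|u + 5|, which is < ϵ once |u + 5| < ϵ/109.
Take δ = min(2, ϵ/109). If 0 < |u + 5| < δ then both bounds hold and |u^3 + 125| ≤ 109|u + 5| < 109·(ϵ/109) = ϵ.

δ = min(2, ϵ/109)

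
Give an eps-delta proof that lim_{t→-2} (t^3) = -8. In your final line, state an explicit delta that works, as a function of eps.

delta = min(1, eps/19)

Let eps > 0 be given. We seek delta > 0 with 0 < |t + 2| < delta ⇒ |t^3 + 8| < eps.
Factor: t^3 + 8 = (t + 2)(t^2 - 2t + 4), so |t^3 + 8| = |t + 2|·|t^2 - 2t + 4|.
Impose delta ≤ 1 so that |t| < 3; then |t^2 - 2t + 4| ≤ 19.
Hence |t^3 + 8| ≤ 19|t + 2|, which is < eps once |t + 2| < eps/19.
Take delta = min(1, eps/19). If 0 < |t + 2| < delta then both bounds hold and |t^3 + 8| ≤ 19|t + 2| < 19·(eps/19) = eps.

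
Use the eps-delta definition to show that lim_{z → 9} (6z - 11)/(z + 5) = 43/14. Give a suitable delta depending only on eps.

delta = min(7, (98/41)eps)

Let eps > 0 be given. We want delta > 0 with 0 < |z − 9| < delta ⇒ |(6z - 11)/(z + 5) − (43/14)| < eps.
Combining over a common denominator, (6z - 11)/(z + 5) − (43/14) = [(6z - 11)·14 − 43·(z + 5)] / [14·(z + 5)] = 41(z − 9) / (14(z + 5)).
So |(6z - 11)/(z + 5) − (43/14)| = 41|z − 9| / (14·|z + 5|).
Restrict delta ≤ 7. Then |z − 9| < 7 gives |z + 5| = |(z − 9) + 14| ≥ 14 − 7 = 7.
Hence |(6z - 11)/(z + 5) − (43/14)| < 41|z − 9|/(14·7) = (41/98)|z − 9|, which is < eps once |z − 9| < (98/41)eps.
Take delta = min(7, (98/41)eps). Then 0 < |z − 9| < delta forces both bounds, so |(6z - 11)/(z + 5) − (43/14)| < eps.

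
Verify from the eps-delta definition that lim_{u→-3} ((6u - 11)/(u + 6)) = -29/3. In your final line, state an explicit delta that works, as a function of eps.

delta = min(3/2, (9/94)eps)

Let eps > 0 be given. We want delta > 0 with 0 < |u + 3| < delta ⇒ |(6u - 11)/(u + 6) + 29/3| < eps.
Combining over a common denominator, (6u - 11)/(u + 6) + 29/3 = [(6u - 11)·3 − (-29)·(u + 6)] / [3·(u + 6)] = 47(u + 3) / (3(u + 6)).
So |(6u - 11)/(u + 6) + 29/3| = 47|u + 3| / (3·|u + 6|).
Require delta ≤ 3/2, so |u + 6| ≥ |3| − |u + 3| > 3 − 3/2 = 3/2.
Hence |(6u - 11)/(u + 6) + 29/3| < 47|u + 3|/(3·(3/2)) = (94/9)|u + 3|, which is < eps once |u + 3| < (9/94)eps.
Take delta = min(3/2, (9/94)eps). Then 0 < |u + 3| < delta forces both bounds, so |(6u - 11)/(u + 6) + 29/3| < eps.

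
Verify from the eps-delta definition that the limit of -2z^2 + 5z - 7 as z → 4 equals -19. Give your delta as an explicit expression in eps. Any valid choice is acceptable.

Let eps > 0. We want delta > 0 such that 0 < |z − 4| < delta implies |(-2z^2 + 5z - 7) + 19| < eps.
(-2z^2 + 5z - 7) + 19 = -2z^2 + 5z + 12 = (z − 4)(-2z - 3).
So |(-2z^2 + 5z - 7) + 19| = |z − 4|·|-2z - 3|.
Require delta ≤ 1. Then |z − 4| < 1 gives |z| < 5, and by the triangle inequality |-2z - 3| ≤ 2·5 + 3 = 13.
Hence |(-2z^2 + 5z - 7) + 19| ≤ 13|z − 4| < eps provided |z − 4| < eps/13.
Choosing delta = min(1, eps/13) ensures both conditions, hence |(-2z^2 + 5z - 7) + 19| < eps.

delta = min(1, eps/13)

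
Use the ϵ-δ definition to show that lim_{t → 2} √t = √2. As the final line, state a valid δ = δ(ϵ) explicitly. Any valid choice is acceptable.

Suppose ϵ > 0. We want δ > 0 such that 0 < |t − 2| < δ implies |√t − √2| < ϵ.
Multiplying by the conjugate, |√t − √2| = |t − 2|/(√t + √2).
Restrict δ ≤ 2 so that |t − 2| < 2 forces t > 0, and then √t + √2 > √2.
Hence |√t − √2| < |t − 2|/√2, which is < ϵ once |t − 2| < √2·ϵ.
Take δ = min(2, √2·ϵ). If 0 < |t − 2| < δ then t > 0 and |√t − √2| < |t − 2|/√2 < ϵ.

δ = min(2, √2·ϵ)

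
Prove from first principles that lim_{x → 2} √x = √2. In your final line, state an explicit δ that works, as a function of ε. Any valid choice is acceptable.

Let ε > 0. We want δ > 0 such that 0 < |x − 2| < δ implies |√x − √2| < ε.
Multiplying by the conjugate, |√x − √2| = |x − 2|/(√x + √2).
Restrict δ ≤ 2 so that |x − 2| < 2 forces x > 0, and then √x + √2 > √2.
Hence |√x − √2| < |x − 2|/√2, which is < ε once |x − 2| < √2·ε.
Take δ = min(2, √2·ε). If 0 < |x − 2| < δ then x > 0 and |√x − √2| < |x − 2|/√2 < ε.

δ = min(2, √2·ε)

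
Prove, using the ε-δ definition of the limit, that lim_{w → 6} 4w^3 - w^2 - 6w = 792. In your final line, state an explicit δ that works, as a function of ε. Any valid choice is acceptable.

Let ε > 0. We want δ > 0 such that 0 < |w − 6| < δ implies |(4w^3 - w^2 - 6w) − 792| < ε.
(4w^3 - w^2 - 6w) − 792 = 4w^3 - w^2 - 6w - 792 = (w − 6)(4w^2 + 23w + 132).
So |(4w^3 - w^2 - 6w) − 792| = |w − 6|·|4w^2 + 23w + 132|.
Require δ ≤ 1. Then |w − 6| < 1 gives |w| < 7, and by the triangle inequality |4w^2 + 23w + 132| ≤ 4·7^2 + 23·7 + 132 = 489.
Hence |(4w^3 - w^2 - 6w) − 792| ≤ 489|w − 6| < ε provided |w − 6| < ε/489.
Take δ = min(1, ε/489). Then 0 < |w − 6| < δ gives both |w − 6| < 1 and |w − 6| < ε/489, so |(4w^3 - w^2 - 6w) − 792| < ε.

δ = min(1, ε/489)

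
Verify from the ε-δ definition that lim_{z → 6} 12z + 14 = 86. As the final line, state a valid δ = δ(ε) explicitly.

Suppose ε > 0. We need δ > 0 so that 0 < |z − 6| < δ implies |(12z + 14) − 86| < ε.
|(12z + 14) − 86| = |12z - 72| = 12|z − 6|.
Thus it suffices that |z − 6| < ε/12.
Choosing δ = ε/12 gives |(12z + 14) − 86| = 12|z − 6| < ε whenever |z − 6| < δ.

δ = ε/12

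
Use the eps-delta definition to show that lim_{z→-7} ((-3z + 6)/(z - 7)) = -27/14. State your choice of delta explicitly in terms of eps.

Let eps > 0 be given. We want delta > 0 with 0 < |z + 7| < delta ⇒ |(-3z + 6)/(z - 7) + 27/14| < eps.
Combining over a common denominator, (-3z + 6)/(z - 7) + 27/14 = [(-3z + 6)·(-14) − 27·(z - 7)] / [(-14)·(z - 7)] = 15(z + 7) / ((-14)(z - 7)).
So |(-3z + 6)/(z - 7) + 27/14| = 15|z + 7| / (14·|z − 7|).
Require delta ≤ 7, so |z − 7| ≥ |-14| − |z + 7| > 14 − 7 = 7.
Hence |(-3z + 6)/(z - 7) + 27/14| < 15|z + 7|/(14·7) = (15/98)|z + 7|, which is < eps once |z + 7| < (98/15)eps.
Take delta = min(7, (98/15)eps). Then 0 < |z + 7| < delta forces both bounds, so |(-3z + 6)/(z - 7) + 27/14| < eps.

delta = min(7, (98/15)eps)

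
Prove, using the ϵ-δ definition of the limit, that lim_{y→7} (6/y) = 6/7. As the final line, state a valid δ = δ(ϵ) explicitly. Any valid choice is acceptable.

Let ϵ > 0 be given. We seek δ > 0 such that 0 < |y − 7| < δ implies |6/y − (6/7)| < ϵ.
|6/y − (6/7)| = 6·|7 − y|/(7·|y|) = 6|y − 7|/(7|y|).
Restrict δ ≤ 7/2. Then |y − 7| < 7/2 gives |y| > 7/2, so 7|y| > 49/2.
Then |6/y − (6/7)| < 6|y − 7|/(49/2), which is < ϵ when |y − 7| < (49/12)ϵ.
Take δ = min(7/2, (49/12)ϵ). Then 0 < |y − 7| < δ gives both |y − 7| < 7/2 and |y − 7| < (49/12)ϵ, so |6/y − (6/7)| < ϵ.

δ = min(7/2, (49/12)ϵ)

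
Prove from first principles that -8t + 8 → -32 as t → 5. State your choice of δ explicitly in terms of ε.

Suppose ε > 0. We need δ > 0 so that 0 < |t − 5| < δ implies |(-8t + 8) + 32| < ε.
|(-8t + 8) + 32| = |-8t + 40| = 8|t − 5|.
So 8|t − 5| < ε exactly when |t − 5| < ε/8.
Take δ = ε/8. If 0 < |t − 5| < δ then |(-8t + 8) + 32| = 8|t − 5| < 8·(ε/8) = ε.

δ = ε/8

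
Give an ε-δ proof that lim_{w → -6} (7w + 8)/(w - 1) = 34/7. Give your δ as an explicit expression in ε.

δ = min(7/2, (49/30)ε)

Let ε > 0 be given. We want δ > 0 with 0 < |w + 6| < δ ⇒ |(7w + 8)/(w - 1) − (34/7)| < ε.
Combining over a common denominator, (7w + 8)/(w - 1) − (34/7) = [(7w + 8)·(-7) − (-34)·(w - 1)] / [(-7)·(w - 1)] = -15(w + 6) / ((-7)(w - 1)).
So |(7w + 8)/(w - 1) − (34/7)| = 15|w + 6| / (7·|w − 1|).
Restrict δ ≤ 7/2. Then |w + 6| < 7/2 gives |w − 1| = |(w + 6) + (-7)| ≥ 7 − 7/2 = 7/2.
Hence |(7w + 8)/(w - 1) − (34/7)| < 15|w + 6|/(7·(7/2)) = (30/49)|w + 6|, which is < ε once |w + 6| < (49/30)ε.
Take δ = min(7/2, (49/30)ε). Then 0 < |w + 6| < δ forces both bounds, so |(7w + 8)/(w - 1) − (34/7)| < ε.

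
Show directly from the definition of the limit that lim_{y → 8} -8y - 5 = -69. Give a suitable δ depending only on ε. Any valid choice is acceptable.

δ = ε/8

Suppose ε > 0. We need δ > 0 so that 0 < |y − 8| < δ implies |(-8y - 5) + 69| < ε.
Since (-8y - 5) + 69 = -8(y − 8), we have |(-8y - 5) + 69| = 8|y − 8|.
Thus it suffices that |y − 8| < ε/8.
Choosing δ = ε/8 gives |(-8y - 5) + 69| = 8|y − 8| < ε whenever |y − 8| < δ.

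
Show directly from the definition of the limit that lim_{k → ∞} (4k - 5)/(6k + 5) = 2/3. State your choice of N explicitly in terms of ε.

Fix ε > 0. For k ≥ 1, |(4k - 5)/(6k + 5) − (2/3)| = |-50|/(6(6k + 5)) = 50/(6(6k + 5)).
Since 6k + 5 ≥ 6k for k ≥ 1, this is ≤ 50/(6·6k) = (25/18)/k.
So |(4k - 5)/(6k + 5) − (2/3)| < ε whenever k > (25/18)/ε.
Take N = (25/18)/ε. If k > N then |(4k - 5)/(6k + 5) − (2/3)| ≤ (25/18)/k < ε.

N = (25/18)/ε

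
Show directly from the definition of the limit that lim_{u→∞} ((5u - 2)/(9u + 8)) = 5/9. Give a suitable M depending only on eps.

Suppose eps > 0. We seek M > 0 such that u > M implies |(5u - 2)/(9u + 8) − (5/9)| < eps.
(5u - 2)/(9u + 8) − (5/9) = (9(5u - 2) − 5(9u + 8)) / (9(9u + 8)) = -58/(9(9u + 8)).
For u > 0 we have 9u + 8 > 9u, so |(5u - 2)/(9u + 8) − (5/9)| = 58/(9(9u + 8)) < 58/(9·9u) = (58/81)/u.
Thus |(5u - 2)/(9u + 8) − (5/9)| < eps whenever u > (58/81)/eps.
Take M = (58/81)/eps. If u > M then |(5u - 2)/(9u + 8) − (5/9)| < (58/81)/u < eps.

M = (58/81)/eps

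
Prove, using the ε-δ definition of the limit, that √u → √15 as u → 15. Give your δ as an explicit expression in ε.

Let ε > 0 be given. We want δ > 0 such that 0 < |u − 15| < δ implies |√u − √15| < ε.
Rationalise: √u − √15 = (u − 15)/(√u + √15), so |√u − √15| = |u − 15|/(√u + √15).
Restrict δ ≤ 15 so that |u − 15| < 15 forces u > 0, and then √u + √15 > √15.
Hence |√u − √15| < |u − 15|/√15, which is < ε once |u − 15| < √15·ε.
Take δ = min(15, √15·ε). If 0 < |u − 15| < δ then u > 0 and |√u − √15| < |u − 15|/√15 < ε.

δ = min(15, √15·ε)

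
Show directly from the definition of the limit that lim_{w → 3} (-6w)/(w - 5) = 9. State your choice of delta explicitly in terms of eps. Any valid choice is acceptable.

Let eps > 0. We want delta > 0 with 0 < |w − 3| < delta ⇒ |(-6w)/(w - 5) − 9| < eps.
Combining over a common denominator, (-6w)/(w - 5) − 9 = [(-6w)·(-2) − (-18)·(w - 5)] / [(-2)·(w - 5)] = 30(w − 3) / ((-2)(w - 5)).
So |(-6w)/(w - 5) − 9| = 30|w − 3| / (2·|w − 5|).
Restrict delta ≤ 1. Then |w − 3| < 1 gives |w − 5| = |(w − 3) + (-2)| ≥ 2 − 1 = 1.
Hence |(-6w)/(w - 5) − 9| < 30|w − 3|/(2·1) = 15|w − 3|, which is < eps once |w − 3| < (1/15)eps.
Take delta = min(1, (1/15)eps). Then 0 < |w − 3| < delta forces both bounds, so |(-6w)/(w - 5) − 9| < eps.

delta = min(1, (1/15)eps)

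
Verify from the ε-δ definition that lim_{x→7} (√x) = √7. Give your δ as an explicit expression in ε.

Let ε > 0 be given. We want δ > 0 such that 0 < |x − 7| < δ implies |√x − √7| < ε.
Multiplying by the conjugate, |√x − √7| = |x − 7|/(√x + √7).
Restrict δ ≤ 7 so that |x − 7| < 7 forces x > 0, and then √x + √7 > √7.
Hence |√x − √7| < |x − 7|/√7, which is < ε once |x − 7| < √7·ε.
Take δ = min(7, √7·ε). If 0 < |x − 7| < δ then x > 0 and |√x − √7| < |x − 7|/√7 < ε.

δ = min(7, √7·ε)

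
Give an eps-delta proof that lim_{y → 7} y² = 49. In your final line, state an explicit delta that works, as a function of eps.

delta = min(2, eps/16)

Suppose eps > 0. We seek delta > 0 with 0 < |y − 7| < delta ⇒ |y² − 49| < eps.
Factor: y² − 49 = (y − 7)(y + 7), so |y² − 49| = |y − 7|·|y + 7|.
Restrict delta ≤ 2. Then |y − 7| < 2 gives |y| < 9, so by the triangle inequality |y + 7| ≤ 9 + 7 = 16.
Hence |y² − 49| ≤ 16|y − 7|, which is < eps once |y − 7| < eps/16.
Take delta = min(2, eps/16). If 0 < |y − 7| < delta then both bounds hold and |y² − 49| ≤ 16|y − 7| < 16·(eps/16) = eps.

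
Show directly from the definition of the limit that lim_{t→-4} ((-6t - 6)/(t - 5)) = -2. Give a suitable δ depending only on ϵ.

δ = min(9/2, (9/8)ϵ)

Suppose ϵ > 0. We want δ > 0 with 0 < |t + 4| < δ ⇒ |(-6t - 6)/(t - 5) + 2| < ϵ.
Combining over a common denominator, (-6t - 6)/(t - 5) + 2 = [(-6t - 6)·(-9) − 18·(t - 5)] / [(-9)·(t - 5)] = 36(t + 4) / ((-9)(t - 5)).
So |(-6t - 6)/(t - 5) + 2| = 36|t + 4| / (9·|t − 5|).
Restrict δ ≤ 9/2. Then |t + 4| < 9/2 gives |t − 5| = |(t + 4) + (-9)| ≥ 9 − 9/2 = 9/2.
Hence |(-6t - 6)/(t - 5) + 2| < 36|t + 4|/(9·(9/2)) = (8/9)|t + 4|, which is < ϵ once |t + 4| < (9/8)ϵ.
Take δ = min(9/2, (9/8)ϵ). Then 0 < |t + 4| < δ forces both bounds, so |(-6t - 6)/(t - 5) + 2| < ϵ.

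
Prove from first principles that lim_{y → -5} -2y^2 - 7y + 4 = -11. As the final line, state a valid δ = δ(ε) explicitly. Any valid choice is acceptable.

Suppose ε > 0. We want δ > 0 such that 0 < |y + 5| < δ implies |(-2y^2 - 7y + 4) + 11| < ε.
(-2y^2 - 7y + 4) + 11 = -2y^2 - 7y + 15 = (y + 5)(-2y + 3).
So |(-2y^2 - 7y + 4) + 11| = |y + 5|·|-2y + 3|.
Require δ ≤ 1. Then |y + 5| < 1 gives |y| < 6, and by the triangle inequality |-2y + 3| ≤ 2·6 + 3 = 15.
Hence |(-2y^2 - 7y + 4) + 11| ≤ 15|y + 5| < ε provided |y + 5| < ε/15.
Choosing δ = min(1, ε/15) ensures both conditions, hence |(-2y^2 - 7y + 4) + 11| < ε.

δ = min(1, ε/15)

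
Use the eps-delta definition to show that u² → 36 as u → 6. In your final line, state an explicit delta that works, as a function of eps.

delta = min(2, eps/14)

Suppose eps > 0. We seek delta > 0 with 0 < |u − 6| < delta ⇒ |u² − 36| < eps.
Factor: u² − 36 = (u − 6)(u + 6), so |u² − 36| = |u − 6|·|u + 6|.
Impose delta ≤ 2 so that |u| < 8; then |u + 6| ≤ 14.
Hence |u² − 36| ≤ 14|u − 6|, which is < eps once |u − 6| < eps/14.
Take delta = min(2, eps/14). If 0 < |u − 6| < delta then both bounds hold and |u² − 36| ≤ 14|u − 6| < 14·(eps/14) = eps.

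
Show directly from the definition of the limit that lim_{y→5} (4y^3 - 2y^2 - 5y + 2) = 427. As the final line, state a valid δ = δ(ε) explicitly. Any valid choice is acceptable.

δ = min(2, ε/407)

Let ε > 0. We want δ > 0 such that 0 < |y − 5| < δ implies |(4y^3 - 2y^2 - 5y + 2) − 427| < ε.
(4y^3 - 2y^2 - 5y + 2) − 427 = 4y^3 - 2y^2 - 5y - 425 = (y − 5)(4y^2 + 18y + 85).
So |(4y^3 - 2y^2 - 5y + 2) − 427| = |y − 5|·|4y^2 + 18y + 85|.
Assume first that |y − 5| < 2, so |y| < 7. Then |4y^2 + 18y + 85| ≤ 4·7^2 + 18·7 + 85 = 407.
Hence |(4y^3 - 2y^2 - 5y + 2) − 427| ≤ 407|y − 5| < ε provided |y − 5| < ε/407.
Choosing δ = min(2, ε/407) ensures both conditions, hence |(4y^3 - 2y^2 - 5y + 2) − 427| < ε.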